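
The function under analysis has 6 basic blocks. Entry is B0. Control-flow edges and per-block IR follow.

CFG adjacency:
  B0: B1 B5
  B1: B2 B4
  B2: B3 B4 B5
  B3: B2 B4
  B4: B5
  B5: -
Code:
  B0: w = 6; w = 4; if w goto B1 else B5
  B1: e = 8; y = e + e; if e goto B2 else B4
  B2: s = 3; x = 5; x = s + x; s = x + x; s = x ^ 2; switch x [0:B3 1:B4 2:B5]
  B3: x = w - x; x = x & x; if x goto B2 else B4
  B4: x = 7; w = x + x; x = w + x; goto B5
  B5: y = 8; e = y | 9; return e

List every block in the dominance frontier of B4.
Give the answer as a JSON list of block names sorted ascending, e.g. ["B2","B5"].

Answer: ["B5"]

Analysis:
idom tree: B1←B0 B2←B1 B3←B2 B4←B1 B5←B0
Dom∩ at merges:
  B2: preds {B1,B3}: {B0,B1} ∩ {B0,B1,B2,B3} = {B0,B1}; idom=B1
  B4: preds {B1,B2,B3}: {B0,B1} ∩ {B0,B1,B2} ∩ {B0,B1,B2,B3} = {B0,B1}; idom=B1
  B5: preds {B0,B2,B4}: {B0} ∩ {B0,B1,B2} ∩ {B0,B1,B4} = {B0}; idom=B0

Frontier:
  join B2 pred B1: · stop@B1
  join B2 pred B3: B3→B2 stop@B1
  join B4 pred B1: · stop@B1
  join B4 pred B2: B2 stop@B1
  join B4 pred B3: B3→B2 stop@B1
  join B5 pred B0: · stop@B0
  join B5 pred B2: B2→B1 stop@B0
  join B5 pred B4: B4→B1 stop@B0
  DF(B0)=∅
  DF(B1)={B5}
  DF(B2)={B2,B4,B5}
  DF(B3)={B2,B4}
  DF(B4)={B5}
  DF(B5)=∅

DF(B4) = ["B5"]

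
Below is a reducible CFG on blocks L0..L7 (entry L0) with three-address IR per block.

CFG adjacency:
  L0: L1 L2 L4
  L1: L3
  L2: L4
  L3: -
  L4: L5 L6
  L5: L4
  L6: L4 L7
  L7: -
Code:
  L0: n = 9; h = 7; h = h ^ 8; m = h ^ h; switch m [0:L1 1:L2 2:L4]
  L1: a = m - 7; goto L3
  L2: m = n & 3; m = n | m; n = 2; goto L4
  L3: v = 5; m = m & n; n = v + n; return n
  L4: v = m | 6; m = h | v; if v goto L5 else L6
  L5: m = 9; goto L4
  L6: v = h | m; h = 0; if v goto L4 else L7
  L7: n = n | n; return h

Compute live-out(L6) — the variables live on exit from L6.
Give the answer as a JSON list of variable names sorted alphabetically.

Answer: ["h", "m", "n"]

Working:
def/use:
  L0 def {h,m,n} use ∅
  L1 def {a} use {m}
  L2 def {m,n} use {n}
  L3 def {m,n,v} use {m,n}
  L4 def {m,v} use {h,m}
  L5 def {m} use ∅
  L6 def {h,v} use {h,m}
  L7 def {n} use {h,n}

Liveness:
  L0: in=∅ out={h,m,n}
  L1: in={m,n} out={m,n}
  L2: in={h,n} out={h,m,n}
  L3: in={m,n} out=∅
  L4: in={h,m,n} out={h,m,n}
  L5: in={h,n} out={h,m,n}
  L6: in={h,m,n} out={h,m,n}
  L7: in={h,n} out=∅

live-out(L6) = ["h", "m", "n"]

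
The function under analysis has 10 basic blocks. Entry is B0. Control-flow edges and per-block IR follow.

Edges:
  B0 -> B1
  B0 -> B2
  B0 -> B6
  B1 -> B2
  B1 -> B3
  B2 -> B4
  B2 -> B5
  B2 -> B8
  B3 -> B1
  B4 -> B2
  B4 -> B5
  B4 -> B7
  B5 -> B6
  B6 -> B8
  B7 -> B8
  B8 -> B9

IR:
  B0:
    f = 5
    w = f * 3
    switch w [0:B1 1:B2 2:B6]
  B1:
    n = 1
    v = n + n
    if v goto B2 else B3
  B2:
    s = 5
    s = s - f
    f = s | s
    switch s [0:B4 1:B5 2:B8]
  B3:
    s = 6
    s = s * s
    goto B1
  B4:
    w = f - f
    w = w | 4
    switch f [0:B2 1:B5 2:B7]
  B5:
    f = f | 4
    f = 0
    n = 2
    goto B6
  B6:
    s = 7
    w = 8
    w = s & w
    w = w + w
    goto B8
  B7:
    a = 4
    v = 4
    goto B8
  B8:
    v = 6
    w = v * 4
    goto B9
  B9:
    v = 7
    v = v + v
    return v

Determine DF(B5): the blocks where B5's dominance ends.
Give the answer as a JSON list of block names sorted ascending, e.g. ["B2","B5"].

Answer: ["B6"]

Working:
idom tree: B1←B0 B2←B0 B3←B1 B4←B2 B5←B2 B6←B0 B7←B4 B8←B0 B9←B8
Dom∩ at merges:
  B1: preds {B0,B3}: {B0} ∩ {B0,B1,B3} = {B0}; idom=B0
  B2: preds {B0,B1,B4}: {B0} ∩ {B0,B1} ∩ {B0,B2,B4} = {B0}; idom=B0
  B5: preds {B2,B4}: {B0,B2} ∩ {B0,B2,B4} = {B0,B2}; idom=B2
  B6: preds {B0,B5}: {B0} ∩ {B0,B2,B5} = {B0}; idom=B0
  B8: preds {B2,B6,B7}: {B0,B2} ∩ {B0,B6} ∩ {B0,B2,B4,B7} = {B0}; idom=B0

DF derivation:
  B1←B0: walk · to B0
  B1←B3: walk B3→B1 to B0
  B2←B0: walk · to B0
  B2←B1: walk B1 to B0
  B2←B4: walk B4→B2 to B0
  B5←B2: walk · to B2
  B5←B4: walk B4 to B2
  B6←B0: walk · to B0
  B6←B5: walk B5→B2 to B0
  B8←B2: walk B2 to B0
  B8←B6: walk B6 to B0
  B8←B7: walk B7→B4→B2 to B0
  DF(B0)=∅
  DF(B1)={B1,B2}
  DF(B2)={B2,B6,B8}
  DF(B3)={B1}
  DF(B4)={B2,B5,B8}
  DF(B5)={B6}
  DF(B6)={B8}
  DF(B7)={B8}
  DF(B8)=∅
  DF(B9)=∅

DF(B5) = ["B6"]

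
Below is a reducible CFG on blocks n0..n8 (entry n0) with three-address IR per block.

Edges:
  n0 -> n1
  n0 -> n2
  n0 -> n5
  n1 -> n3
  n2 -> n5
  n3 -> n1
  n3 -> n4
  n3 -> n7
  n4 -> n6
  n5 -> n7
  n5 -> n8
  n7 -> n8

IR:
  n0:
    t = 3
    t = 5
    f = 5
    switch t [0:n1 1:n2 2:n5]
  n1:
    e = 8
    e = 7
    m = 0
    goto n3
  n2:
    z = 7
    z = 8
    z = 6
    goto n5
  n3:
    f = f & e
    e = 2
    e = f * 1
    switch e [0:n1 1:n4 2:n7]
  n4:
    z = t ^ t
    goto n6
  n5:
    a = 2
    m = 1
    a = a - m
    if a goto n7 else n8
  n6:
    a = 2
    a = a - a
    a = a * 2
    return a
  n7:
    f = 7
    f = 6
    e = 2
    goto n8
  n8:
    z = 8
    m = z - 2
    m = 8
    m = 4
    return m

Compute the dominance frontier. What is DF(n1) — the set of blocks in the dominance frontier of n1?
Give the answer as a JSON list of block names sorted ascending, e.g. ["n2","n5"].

idom tree: n1←n0 n2←n0 n3←n1 n4←n3 n5←n0 n6←n4 n7←n0 n8←n0
Join-block Dom:
  n1: preds {n0,n3}: {n0} ∩ {n0,n1,n3} = {n0}; idom=n0
  n5: preds {n0,n2}: {n0} ∩ {n0,n2} = {n0}; idom=n0
  n7: preds {n3,n5}: {n0,n1,n3} ∩ {n0,n5} = {n0}; idom=n0
  n8: preds {n5,n7}: {n0,n5} ∩ {n0,n7} = {n0}; idom=n0

DF walk-up:
  join n1 pred n0: · stop@n0
  join n1 pred n3: n3→n1 stop@n0
  join n5 pred n0: · stop@n0
  join n5 pred n2: n2 stop@n0
  join n7 pred n3: n3→n1 stop@n0
  join n7 pred n5: n5 stop@n0
  join n8 pred n5: n5 stop@n0
  join n8 pred n7: n7 stop@n0
  n0 → ∅
  n1 → {n1,n7}
  n2 → {n5}
  n3 → {n1,n7}
  n4 → ∅
  n5 → {n7,n8}
  n6 → ∅
  n7 → {n8}
  n8 → ∅

DF(n1) = ["n1", "n7"]

Answer: ["n1", "n7"]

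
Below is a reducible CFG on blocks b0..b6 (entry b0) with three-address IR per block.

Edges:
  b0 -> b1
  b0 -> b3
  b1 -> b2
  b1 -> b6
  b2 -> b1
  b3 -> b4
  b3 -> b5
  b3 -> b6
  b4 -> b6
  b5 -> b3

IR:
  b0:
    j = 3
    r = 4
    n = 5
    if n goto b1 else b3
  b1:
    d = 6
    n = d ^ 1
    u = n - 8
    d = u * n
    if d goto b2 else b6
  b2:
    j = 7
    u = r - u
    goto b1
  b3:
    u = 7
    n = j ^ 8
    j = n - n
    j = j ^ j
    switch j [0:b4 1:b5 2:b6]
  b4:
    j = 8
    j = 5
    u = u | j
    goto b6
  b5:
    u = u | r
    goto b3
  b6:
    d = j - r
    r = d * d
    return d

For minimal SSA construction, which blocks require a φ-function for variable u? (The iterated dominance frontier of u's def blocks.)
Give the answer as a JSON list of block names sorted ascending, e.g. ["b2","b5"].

idom tree: b1←b0 b2←b1 b3←b0 b4←b3 b5←b3 b6←b0
Dom at joins:
  b1: preds {b0,b2}: {b0} ∩ {b0,b1,b2} = {b0}; idom=b0
  b3: preds {b0,b5}: {b0} ∩ {b0,b3,b5} = {b0}; idom=b0
  b6: preds {b1,b3,b4}: {b0,b1} ∩ {b0,b3} ∩ {b0,b3,b4} = {b0}; idom=b0

Frontier:
  join b1 pred b0: · stop@b0
  join b1 pred b2: b2→b1 stop@b0
  join b3 pred b0: · stop@b0
  join b3 pred b5: b5→b3 stop@b0
  join b6 pred b1: b1 stop@b0
  join b6 pred b3: b3 stop@b0
  join b6 pred b4: b4→b3 stop@b0
  b0: DF=∅
  b1: DF={b1,b6}
  b2: DF={b1}
  b3: DF={b3,b6}
  b4: DF={b6}
  b5: DF={b3}
  b6: DF=∅

φ for u: defs {b1,b2,b3,b4,b5}
  DF⁺ = {b1,b3,b6}

Answer: ["b1", "b3", "b6"]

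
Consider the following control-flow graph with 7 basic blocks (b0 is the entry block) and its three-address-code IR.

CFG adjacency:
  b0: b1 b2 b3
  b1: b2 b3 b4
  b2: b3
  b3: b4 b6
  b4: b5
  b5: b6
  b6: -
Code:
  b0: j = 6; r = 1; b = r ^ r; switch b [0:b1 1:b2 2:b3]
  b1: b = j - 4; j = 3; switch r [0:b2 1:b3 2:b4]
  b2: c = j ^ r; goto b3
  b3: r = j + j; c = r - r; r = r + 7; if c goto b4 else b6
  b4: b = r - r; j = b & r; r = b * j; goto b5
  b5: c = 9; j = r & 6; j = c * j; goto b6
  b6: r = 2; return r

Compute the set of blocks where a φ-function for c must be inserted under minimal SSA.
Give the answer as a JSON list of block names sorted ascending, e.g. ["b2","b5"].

Answer: ["b3", "b4", "b6"]

Analysis:
idom tree: b1←b0 b2←b0 b3←b0 b4←b0 b5←b4 b6←b0
Dom∩ at merges:
  b2: preds {b0,b1}: {b0} ∩ {b0,b1} = {b0}; idom=b0
  b3: preds {b0,b1,b2}: {b0} ∩ {b0,b1} ∩ {b0,b2} = {b0}; idom=b0
  b4: preds {b1,b3}: {b0,b1} ∩ {b0,b3} = {b0}; idom=b0
  b6: preds {b3,b5}: {b0,b3} ∩ {b0,b4,b5} = {b0}; idom=b0

Frontier:
  join b2 pred b0: · stop@b0
  join b2 pred b1: b1 stop@b0
  join b3 pred b0: · stop@b0
  join b3 pred b1: b1 stop@b0
  join b3 pred b2: b2 stop@b0
  join b4 pred b1: b1 stop@b0
  join b4 pred b3: b3 stop@b0
  join b6 pred b3: b3 stop@b0
  join b6 pred b5: b5→b4 stop@b0
  DF(b0)=∅
  DF(b1)={b2,b3,b4}
  DF(b2)={b3}
  DF(b3)={b4,b6}
  DF(b4)={b6}
  DF(b5)={b6}
  DF(b6)=∅

φ for c: defs {b2,b3,b5}
  DF⁺ = {b3,b4,b6}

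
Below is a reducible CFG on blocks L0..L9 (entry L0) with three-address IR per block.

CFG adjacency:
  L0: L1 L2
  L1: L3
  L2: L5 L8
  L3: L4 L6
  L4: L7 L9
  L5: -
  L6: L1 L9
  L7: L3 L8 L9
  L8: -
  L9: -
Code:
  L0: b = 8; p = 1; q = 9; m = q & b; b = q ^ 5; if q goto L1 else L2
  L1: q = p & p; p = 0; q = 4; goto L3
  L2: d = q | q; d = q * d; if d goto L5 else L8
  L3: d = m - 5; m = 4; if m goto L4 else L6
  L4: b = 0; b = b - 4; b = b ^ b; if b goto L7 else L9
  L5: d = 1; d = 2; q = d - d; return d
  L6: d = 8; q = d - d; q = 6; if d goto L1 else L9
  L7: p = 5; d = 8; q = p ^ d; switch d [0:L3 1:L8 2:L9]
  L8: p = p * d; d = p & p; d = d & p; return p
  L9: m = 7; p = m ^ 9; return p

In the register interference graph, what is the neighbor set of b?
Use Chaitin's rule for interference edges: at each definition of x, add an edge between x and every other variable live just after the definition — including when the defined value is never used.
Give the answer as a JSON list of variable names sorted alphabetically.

Answer: ["m", "p", "q"]

Analysis:
def/use:
  L0 def {b,m,p,q} use ∅
  L1 def {p,q} use {p}
  L2 def {d} use {q}
  L3 def {d,m} use {m}
  L4 def {b} use ∅
  L5 def {d,q} use ∅
  L6 def {d,q} use ∅
  L7 def {d,p,q} use ∅
  L8 def {d,p} use {d,p}
  L9 def {m,p} use ∅

Backward fixpoint:
  L0 li=∅ lo={m,p,q}
  L1 li={m,p} lo={m,p}
  L2 li={p,q} lo={d,p}
  L3 li={m,p} lo={m,p}
  L4 li={m} lo={m}
  L5 li=∅ lo=∅
  L6 li={m,p} lo={m,p}
  L7 li={m} lo={d,m,p}
  L8 li={d,p} lo=∅
  L9 li=∅ lo=∅

Conflict graph:
  b: {m,p,q}
  d: {m,p,q}
  m: {b,d,p,q}
  p: {b,d,m,q}
  q: {b,d,m,p}

N(b) = ["m", "p", "q"]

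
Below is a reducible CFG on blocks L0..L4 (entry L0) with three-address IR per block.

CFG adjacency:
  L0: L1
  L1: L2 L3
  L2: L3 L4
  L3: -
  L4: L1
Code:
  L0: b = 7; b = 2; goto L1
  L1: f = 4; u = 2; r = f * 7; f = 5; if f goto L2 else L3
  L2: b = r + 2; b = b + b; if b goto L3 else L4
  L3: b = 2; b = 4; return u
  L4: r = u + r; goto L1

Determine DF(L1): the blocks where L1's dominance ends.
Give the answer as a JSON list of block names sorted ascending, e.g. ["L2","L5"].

Answer: ["L1"]

Working:
idom tree: L1←L0 L2←L1 L3←L1 L4←L2
Dom at joins:
  L1: preds {L0,L4}: {L0} ∩ {L0,L1,L2,L4} = {L0}; idom=L0
  L3: preds {L1,L2}: {L0,L1} ∩ {L0,L1,L2} = {L0,L1}; idom=L1

DF walk-up:
  join L1 pred L0: · stop@L0
  join L1 pred L4: L4→L2→L1 stop@L0
  join L3 pred L1: · stop@L1
  join L3 pred L2: L2 stop@L1
  L0: DF=∅
  L1: DF={L1}
  L2: DF={L1,L3}
  L3: DF=∅
  L4: DF={L1}

DF(L1) = ["L1"]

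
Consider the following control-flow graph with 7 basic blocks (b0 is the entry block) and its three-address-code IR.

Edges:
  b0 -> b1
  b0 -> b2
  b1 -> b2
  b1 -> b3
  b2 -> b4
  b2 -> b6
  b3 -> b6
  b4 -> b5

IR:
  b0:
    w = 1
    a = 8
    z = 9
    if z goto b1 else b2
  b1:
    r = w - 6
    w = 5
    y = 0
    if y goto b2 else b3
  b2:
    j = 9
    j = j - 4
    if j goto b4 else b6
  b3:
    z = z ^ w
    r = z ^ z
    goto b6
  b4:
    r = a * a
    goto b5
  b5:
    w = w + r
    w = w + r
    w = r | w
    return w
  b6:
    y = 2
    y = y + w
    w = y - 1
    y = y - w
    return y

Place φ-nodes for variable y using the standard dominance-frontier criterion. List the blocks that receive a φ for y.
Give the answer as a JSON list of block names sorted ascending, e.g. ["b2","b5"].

idom tree: b1←b0 b2←b0 b3←b1 b4←b2 b5←b4 b6←b0
Dom at joins:
  b2: preds {b0,b1}: {b0} ∩ {b0,b1} = {b0}; idom=b0
  b6: preds {b2,b3}: {b0,b2} ∩ {b0,b1,b3} = {b0}; idom=b0

Frontier:
  join b2 pred b0: · stop@b0
  join b2 pred b1: b1 stop@b0
  join b6 pred b2: b2 stop@b0
  join b6 pred b3: b3→b1 stop@b0
  b0 → ∅
  b1 → {b2,b6}
  b2 → {b6}
  b3 → {b6}
  b4 → ∅
  b5 → ∅
  b6 → ∅

φ for y: defs {b1,b6}
  DF⁺ = {b2,b6}

Answer: ["b2", "b6"]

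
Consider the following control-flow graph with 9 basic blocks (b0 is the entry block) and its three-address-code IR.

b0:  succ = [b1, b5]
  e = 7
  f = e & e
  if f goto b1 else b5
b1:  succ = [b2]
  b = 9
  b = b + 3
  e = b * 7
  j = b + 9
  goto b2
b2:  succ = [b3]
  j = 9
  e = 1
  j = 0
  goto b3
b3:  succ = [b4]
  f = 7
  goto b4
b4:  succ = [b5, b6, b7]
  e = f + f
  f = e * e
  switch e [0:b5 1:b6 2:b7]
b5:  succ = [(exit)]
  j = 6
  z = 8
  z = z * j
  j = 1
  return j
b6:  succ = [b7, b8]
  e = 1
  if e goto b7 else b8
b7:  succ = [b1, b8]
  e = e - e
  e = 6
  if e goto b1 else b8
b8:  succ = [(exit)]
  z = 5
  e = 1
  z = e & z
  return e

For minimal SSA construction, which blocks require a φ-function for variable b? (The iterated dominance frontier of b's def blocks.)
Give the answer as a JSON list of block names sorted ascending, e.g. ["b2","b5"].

idom tree: b1←b0 b2←b1 b3←b2 b4←b3 b5←b0 b6←b4 b7←b4 b8←b4
Join-block Dom:
  b1: preds {b0,b7}: {b0} ∩ {b0,b1,b2,b3,b4,b7} = {b0}; idom=b0
  b5: preds {b0,b4}: {b0} ∩ {b0,b1,b2,b3,b4} = {b0}; idom=b0
  b7: preds {b4,b6}: {b0,b1,b2,b3,b4} ∩ {b0,b1,b2,b3,b4,b6} = {b0,b1,b2,b3,b4}; idom=b4
  b8: preds {b6,b7}: {b0,b1,b2,b3,b4,b6} ∩ {b0,b1,b2,b3,b4,b7} = {b0,b1,b2,b3,b4}; idom=b4

DF derivation:
  join b1 pred b0: · stop@b0
  join b1 pred b7: b7→b4→b3→b2→b1 stop@b0
  join b5 pred b0: · stop@b0
  join b5 pred b4: b4→b3→b2→b1 stop@b0
  join b7 pred b4: · stop@b4
  join b7 pred b6: b6 stop@b4
  join b8 pred b6: b6 stop@b4
  join b8 pred b7: b7 stop@b4
  b0: DF=∅
  b1: DF={b1,b5}
  b2: DF={b1,b5}
  b3: DF={b1,b5}
  b4: DF={b1,b5}
  b5: DF=∅
  b6: DF={b7,b8}
  b7: DF={b1,b8}
  b8: DF=∅

φ for b: defs {b1}
  DF⁺ = {b1,b5}

Answer: ["b1", "b5"]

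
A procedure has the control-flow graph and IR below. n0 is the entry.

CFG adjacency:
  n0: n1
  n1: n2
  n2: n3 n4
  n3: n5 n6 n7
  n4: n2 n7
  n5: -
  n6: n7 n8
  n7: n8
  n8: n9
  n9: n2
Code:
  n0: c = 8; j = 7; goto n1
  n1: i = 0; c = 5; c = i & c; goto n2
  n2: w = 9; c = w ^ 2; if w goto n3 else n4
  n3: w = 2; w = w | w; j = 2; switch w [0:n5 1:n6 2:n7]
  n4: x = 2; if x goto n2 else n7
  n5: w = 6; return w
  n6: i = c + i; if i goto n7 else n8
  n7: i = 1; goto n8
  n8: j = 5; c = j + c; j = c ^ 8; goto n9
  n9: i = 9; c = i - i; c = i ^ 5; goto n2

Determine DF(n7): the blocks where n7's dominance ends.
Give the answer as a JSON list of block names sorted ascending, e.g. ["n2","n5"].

Answer: ["n8"]

Derivation:
idom tree: n1←n0 n2←n1 n3←n2 n4←n2 n5←n3 n6←n3 n7←n2 n8←n2 n9←n8
Join-block Dom:
  n2: preds {n1,n4,n9}: {n0,n1} ∩ {n0,n1,n2,n4} ∩ {n0,n1,n2,n8,n9} = {n0,n1}; idom=n1
  n7: preds {n3,n4,n6}: {n0,n1,n2,n3} ∩ {n0,n1,n2,n4} ∩ {n0,n1,n2,n3,n6} = {n0,n1,n2}; idom=n2
  n8: preds {n6,n7}: {n0,n1,n2,n3,n6} ∩ {n0,n1,n2,n7} = {n0,n1,n2}; idom=n2

DF walk-up:
  n2←n1: walk · to n1
  n2←n4: walk n4→n2 to n1
  n2←n9: walk n9→n8→n2 to n1
  n7←n3: walk n3 to n2
  n7←n4: walk n4 to n2
  n7←n6: walk n6→n3 to n2
  n8←n6: walk n6→n3 to n2
  n8←n7: walk n7 to n2
  n0 → ∅
  n1 → ∅
  n2 → {n2}
  n3 → {n7,n8}
  n4 → {n2,n7}
  n5 → ∅
  n6 → {n7,n8}
  n7 → {n8}
  n8 → {n2}
  n9 → {n2}

DF(n7) = ["n8"]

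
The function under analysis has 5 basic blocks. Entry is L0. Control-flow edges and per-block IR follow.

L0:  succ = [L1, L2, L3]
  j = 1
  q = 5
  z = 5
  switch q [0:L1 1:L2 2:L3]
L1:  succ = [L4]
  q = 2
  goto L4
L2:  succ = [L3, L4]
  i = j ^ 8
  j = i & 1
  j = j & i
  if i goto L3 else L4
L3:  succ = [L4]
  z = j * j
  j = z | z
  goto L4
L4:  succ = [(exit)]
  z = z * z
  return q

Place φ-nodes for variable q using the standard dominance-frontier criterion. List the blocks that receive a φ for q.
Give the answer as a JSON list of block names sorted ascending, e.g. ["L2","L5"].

Answer: ["L4"]

Working:
idom tree: L1←L0 L2←L0 L3←L0 L4←L0
Join-block Dom:
  L3: preds {L0,L2}: {L0} ∩ {L0,L2} = {L0}; idom=L0
  L4: preds {L1,L2,L3}: {L0,L1} ∩ {L0,L2} ∩ {L0,L3} = {L0}; idom=L0

Frontier:
  join L3 pred L0: · stop@L0
  join L3 pred L2: L2 stop@L0
  join L4 pred L1: L1 stop@L0
  join L4 pred L2: L2 stop@L0
  join L4 pred L3: L3 stop@L0
  L0 → ∅
  L1 → {L4}
  L2 → {L3,L4}
  L3 → {L4}
  L4 → ∅

φ for q: defs {L0,L1}
  DF⁺ = {L4}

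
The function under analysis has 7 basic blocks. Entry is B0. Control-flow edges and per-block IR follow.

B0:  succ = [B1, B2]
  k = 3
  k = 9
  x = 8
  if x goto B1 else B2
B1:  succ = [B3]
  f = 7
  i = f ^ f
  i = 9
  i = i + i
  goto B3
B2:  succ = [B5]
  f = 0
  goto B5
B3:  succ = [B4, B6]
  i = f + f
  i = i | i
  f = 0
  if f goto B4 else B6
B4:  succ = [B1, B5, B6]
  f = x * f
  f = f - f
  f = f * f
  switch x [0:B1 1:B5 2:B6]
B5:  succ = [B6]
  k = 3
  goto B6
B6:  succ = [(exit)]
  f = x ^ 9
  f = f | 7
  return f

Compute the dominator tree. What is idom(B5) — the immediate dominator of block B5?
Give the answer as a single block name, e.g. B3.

idom tree: B1←B0 B2←B0 B3←B1 B4←B3 B5←B0 B6←B0
Dom∩ at merges:
  B1: preds {B0,B4}: {B0} ∩ {B0,B1,B3,B4} = {B0}; idom=B0
  B5: preds {B2,B4}: {B0,B2} ∩ {B0,B1,B3,B4} = {B0}; idom=B0
  B6: preds {B3,B4,B5}: {B0,B1,B3} ∩ {B0,B1,B3,B4} ∩ {B0,B5} = {B0}; idom=B0

idom(B5) = B0

Answer: B0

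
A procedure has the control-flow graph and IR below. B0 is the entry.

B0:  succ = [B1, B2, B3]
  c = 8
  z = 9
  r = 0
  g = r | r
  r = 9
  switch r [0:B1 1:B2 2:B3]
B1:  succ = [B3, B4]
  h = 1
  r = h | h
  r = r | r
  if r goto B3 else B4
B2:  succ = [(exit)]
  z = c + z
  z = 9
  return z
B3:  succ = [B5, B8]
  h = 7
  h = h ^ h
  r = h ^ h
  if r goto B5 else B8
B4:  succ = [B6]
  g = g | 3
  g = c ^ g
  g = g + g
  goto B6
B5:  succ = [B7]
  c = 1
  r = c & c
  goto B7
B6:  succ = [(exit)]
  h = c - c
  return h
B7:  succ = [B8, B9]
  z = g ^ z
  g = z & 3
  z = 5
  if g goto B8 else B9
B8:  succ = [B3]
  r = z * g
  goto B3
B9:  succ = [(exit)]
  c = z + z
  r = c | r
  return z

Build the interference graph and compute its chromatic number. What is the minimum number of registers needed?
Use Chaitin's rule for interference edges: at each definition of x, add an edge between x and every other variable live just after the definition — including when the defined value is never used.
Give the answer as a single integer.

Answer: 4

Analysis:
Block summaries:
  B0 def {c,g,r,z} use ∅
  B1 def {h,r} use ∅
  B2 def {z} use {c,z}
  B3 def {h,r} use ∅
  B4 def {g} use {c,g}
  B5 def {c,r} use ∅
  B6 def {h} use {c}
  B7 def {g,z} use {g,z}
  B8 def {r} use {g,z}
  B9 def {c,r} use {r,z}

Backward fixpoint:
  B0: in=∅ out={c,g,z}
  B1: in={c,g,z} out={c,g,z}
  B2: in={c,z} out=∅
  B3: in={g,z} out={g,z}
  B4: in={c,g} out={c}
  B5: in={g,z} out={g,r,z}
  B6: in={c} out=∅
  B7: in={g,r,z} out={g,r,z}
  B8: in={g,z} out={g,z}
  B9: in={r,z} out=∅

Interfere edges:
  c↔{g,h,r,z}
  g↔{c,h,r,z}
  h↔{c,g,z}
  r↔{c,g,z}
  z↔{c,g,h,r}

Colouring:
  lower bound: {c,g,h,z} mutually conflict ⇒ χ ≥ 4
  assign c→r0 g→r1 h→r3 r→r3 z→r2 — no edge inside a register ⇒ χ ≤ 4
  χ = 4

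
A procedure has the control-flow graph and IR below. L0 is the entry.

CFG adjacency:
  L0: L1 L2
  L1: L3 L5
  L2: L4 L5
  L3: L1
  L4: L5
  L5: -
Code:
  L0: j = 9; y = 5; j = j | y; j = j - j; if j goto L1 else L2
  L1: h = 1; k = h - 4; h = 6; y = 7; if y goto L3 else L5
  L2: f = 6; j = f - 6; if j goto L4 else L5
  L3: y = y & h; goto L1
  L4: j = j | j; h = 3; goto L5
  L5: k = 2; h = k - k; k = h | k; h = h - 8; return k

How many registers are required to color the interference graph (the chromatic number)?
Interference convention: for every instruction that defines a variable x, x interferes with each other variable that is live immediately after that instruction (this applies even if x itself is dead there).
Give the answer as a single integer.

Block summaries:
  L0 def {j,y} use ∅
  L1 def {h,k,y} use ∅
  L2 def {f,j} use ∅
  L3 def {y} use {h,y}
  L4 def {h,j} use {j}
  L5 def {h,k} use ∅

Liveness:
  L0 li=∅ lo=∅
  L1 li=∅ lo={h,y}
  L2 li=∅ lo={j}
  L3 li={h,y} lo=∅
  L4 li={j} lo=∅
  L5 li=∅ lo=∅

Interfere edges:
  f — ∅
  h — {k,y}
  j — {y}
  k — {h}
  y — {h,j}

Registers:
  lower bound: {h,k} mutually conflict ⇒ χ ≥ 2
  assign f→c0 h→c0 j→c0 k→c1 y→c1 — no edge inside a register ⇒ χ ≤ 2
  χ = 2

Answer: 2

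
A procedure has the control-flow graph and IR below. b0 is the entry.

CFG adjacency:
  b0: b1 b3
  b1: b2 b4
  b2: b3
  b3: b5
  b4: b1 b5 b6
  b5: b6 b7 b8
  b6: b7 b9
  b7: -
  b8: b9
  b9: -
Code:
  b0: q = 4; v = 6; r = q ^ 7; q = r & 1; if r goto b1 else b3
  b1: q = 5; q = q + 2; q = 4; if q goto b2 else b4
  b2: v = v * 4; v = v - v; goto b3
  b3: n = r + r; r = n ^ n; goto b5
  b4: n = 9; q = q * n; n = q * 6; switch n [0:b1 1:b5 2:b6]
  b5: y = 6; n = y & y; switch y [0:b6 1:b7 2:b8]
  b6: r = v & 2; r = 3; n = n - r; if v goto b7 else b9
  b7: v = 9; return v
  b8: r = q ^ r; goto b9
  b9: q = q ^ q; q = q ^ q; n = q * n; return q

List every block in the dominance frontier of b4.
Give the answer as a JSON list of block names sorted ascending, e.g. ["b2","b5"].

Answer: ["b1", "b5", "b6"]

Derivation:
idom tree: b1←b0 b2←b1 b3←b0 b4←b1 b5←b0 b6←b0 b7←b0 b8←b5 b9←b0
Dom at joins:
  b1: preds {b0,b4}: {b0} ∩ {b0,b1,b4} = {b0}; idom=b0
  b3: preds {b0,b2}: {b0} ∩ {b0,b1,b2} = {b0}; idom=b0
  b5: preds {b3,b4}: {b0,b3} ∩ {b0,b1,b4} = {b0}; idom=b0
  b6: preds {b4,b5}: {b0,b1,b4} ∩ {b0,b5} = {b0}; idom=b0
  b7: preds {b5,b6}: {b0,b5} ∩ {b0,b6} = {b0}; idom=b0
  b9: preds {b6,b8}: {b0,b6} ∩ {b0,b5,b8} = {b0}; idom=b0

DF derivation:
  join b1 pred b0: · stop@b0
  join b1 pred b4: b4→b1 stop@b0
  join b3 pred b0: · stop@b0
  join b3 pred b2: b2→b1 stop@b0
  join b5 pred b3: b3 stop@b0
  join b5 pred b4: b4→b1 stop@b0
  join b6 pred b4: b4→b1 stop@b0
  join b6 pred b5: b5 stop@b0
  join b7 pred b5: b5 stop@b0
  join b7 pred b6: b6 stop@b0
  join b9 pred b6: b6 stop@b0
  join b9 pred b8: b8→b5 stop@b0
  b0: DF=∅
  b1: DF={b1,b3,b5,b6}
  b2: DF={b3}
  b3: DF={b5}
  b4: DF={b1,b5,b6}
  b5: DF={b6,b7,b9}
  b6: DF={b7,b9}
  b7: DF=∅
  b8: DF={b9}
  b9: DF=∅

DF(b4) = ["b1", "b5", "b6"]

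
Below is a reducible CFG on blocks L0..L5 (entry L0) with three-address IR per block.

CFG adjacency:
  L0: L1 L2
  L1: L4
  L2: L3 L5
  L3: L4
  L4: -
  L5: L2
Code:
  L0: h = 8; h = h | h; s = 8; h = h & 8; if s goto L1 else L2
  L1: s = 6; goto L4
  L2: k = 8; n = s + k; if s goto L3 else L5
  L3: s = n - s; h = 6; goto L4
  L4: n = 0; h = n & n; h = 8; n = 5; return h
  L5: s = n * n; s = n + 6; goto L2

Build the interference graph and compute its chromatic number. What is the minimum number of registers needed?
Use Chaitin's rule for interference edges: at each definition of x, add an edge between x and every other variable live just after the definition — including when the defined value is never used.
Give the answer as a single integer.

Answer: 3

Working:
def/use:
  L0 def {h,s} use ∅
  L1 def {s} use ∅
  L2 def {k,n} use {s}
  L3 def {h,s} use {n,s}
  L4 def {h,n} use ∅
  L5 def {s} use {n}

Backward fixpoint:
  live L0: ∅→{s}
  live L1: ∅→∅
  live L2: {s}→{n,s}
  live L3: {n,s}→∅
  live L4: ∅→∅
  live L5: {n}→{s}

Conflict graph:
  h — {n,s}
  k — {s}
  n — {h,s}
  s — {h,k,n}

Chromatic number:
  {h,n,s} pairwise interfere (3-clique) ⇒ χ ≥ 3
  3-colouring: c0={s}  c1={h,k}  c2={n}
  χ = 3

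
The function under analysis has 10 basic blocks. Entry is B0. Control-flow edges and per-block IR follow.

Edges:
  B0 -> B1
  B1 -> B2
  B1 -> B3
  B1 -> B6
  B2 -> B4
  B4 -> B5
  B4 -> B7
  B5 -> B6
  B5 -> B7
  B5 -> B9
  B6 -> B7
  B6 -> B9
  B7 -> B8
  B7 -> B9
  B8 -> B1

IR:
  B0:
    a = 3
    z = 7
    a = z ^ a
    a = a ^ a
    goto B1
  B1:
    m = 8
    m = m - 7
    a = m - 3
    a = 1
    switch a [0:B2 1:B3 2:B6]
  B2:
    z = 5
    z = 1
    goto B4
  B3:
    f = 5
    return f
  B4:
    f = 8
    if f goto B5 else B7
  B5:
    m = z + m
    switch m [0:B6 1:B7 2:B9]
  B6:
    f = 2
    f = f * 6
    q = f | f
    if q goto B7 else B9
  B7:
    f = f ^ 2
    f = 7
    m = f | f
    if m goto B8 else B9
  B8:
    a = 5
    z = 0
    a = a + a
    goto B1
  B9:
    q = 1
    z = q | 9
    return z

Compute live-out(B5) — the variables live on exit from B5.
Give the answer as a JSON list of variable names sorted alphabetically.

Answer: ["f"]

Derivation:
Block summaries:
  B0: def={a,z} ue=∅
  B1: def={a,m} ue=∅
  B2: def={z} ue=∅
  B3: def={f} ue=∅
  B4: def={f} ue=∅
  B5: def={m} ue={m,z}
  B6: def={f,q} ue=∅
  B7: def={f,m} ue={f}
  B8: def={a,z} ue=∅
  B9: def={q,z} ue=∅

Liveness:
  B0: in=∅ out=∅
  B1: in=∅ out={m}
  B2: in={m} out={m,z}
  B3: in=∅ out=∅
  B4: in={m,z} out={f,m,z}
  B5: in={f,m,z} out={f}
  B6: in=∅ out={f}
  B7: in={f} out=∅
  B8: in=∅ out=∅
  B9: in=∅ out=∅

live-out(B5) = ["f"]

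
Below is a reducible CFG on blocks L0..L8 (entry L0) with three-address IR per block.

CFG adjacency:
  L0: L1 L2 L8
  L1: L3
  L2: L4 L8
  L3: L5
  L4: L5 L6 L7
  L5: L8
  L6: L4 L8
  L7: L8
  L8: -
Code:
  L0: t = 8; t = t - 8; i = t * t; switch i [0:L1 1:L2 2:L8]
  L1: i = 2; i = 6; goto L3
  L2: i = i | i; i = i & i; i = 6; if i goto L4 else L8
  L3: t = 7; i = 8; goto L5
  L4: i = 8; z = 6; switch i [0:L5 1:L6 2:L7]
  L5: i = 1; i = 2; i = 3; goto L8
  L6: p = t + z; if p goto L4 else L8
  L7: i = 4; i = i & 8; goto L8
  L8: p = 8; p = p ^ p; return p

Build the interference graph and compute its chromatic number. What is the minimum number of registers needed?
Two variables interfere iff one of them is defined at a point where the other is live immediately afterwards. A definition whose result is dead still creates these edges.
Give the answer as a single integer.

Block summaries:
  L0: {i,t} / ∅
  L1: {i} / ∅
  L2: {i} / {i}
  L3: {i,t} / ∅
  L4: {i,z} / ∅
  L5: {i} / ∅
  L6: {p} / {t,z}
  L7: {i} / ∅
  L8: {p} / ∅

Live sets:
  live L0: ∅→{i,t}
  live L1: ∅→∅
  live L2: {i,t}→{t}
  live L3: ∅→∅
  live L4: {t}→{t,z}
  live L5: ∅→∅
  live L6: {t,z}→{t}
  live L7: ∅→∅
  live L8: ∅→∅

Interfere edges:
  i: {t,z}
  p: {t}
  t: {i,p,z}
  z: {i,t}

Colouring:
  {i,t,z} pairwise interfere (3-clique) ⇒ χ ≥ 3
  assign i→c1 p→c1 t→c0 z→c2 — no edge inside a register ⇒ χ ≤ 3
  χ = 3

Answer: 3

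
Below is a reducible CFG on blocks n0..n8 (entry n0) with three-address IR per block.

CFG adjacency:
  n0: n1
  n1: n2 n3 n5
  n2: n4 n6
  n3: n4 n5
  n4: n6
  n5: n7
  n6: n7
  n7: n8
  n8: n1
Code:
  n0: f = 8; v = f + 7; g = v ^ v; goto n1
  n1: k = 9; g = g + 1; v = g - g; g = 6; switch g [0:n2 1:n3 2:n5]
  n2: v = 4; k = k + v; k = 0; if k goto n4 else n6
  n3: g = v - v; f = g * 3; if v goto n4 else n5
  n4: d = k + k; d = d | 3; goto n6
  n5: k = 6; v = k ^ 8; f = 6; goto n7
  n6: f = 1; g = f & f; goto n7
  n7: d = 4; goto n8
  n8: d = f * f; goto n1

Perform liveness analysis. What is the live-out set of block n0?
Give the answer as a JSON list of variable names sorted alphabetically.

Block summaries:
  n0: {f,g,v} / ∅
  n1: {g,k,v} / {g}
  n2: {k,v} / {k}
  n3: {f,g} / {v}
  n4: {d} / {k}
  n5: {f,k,v} / ∅
  n6: {f,g} / ∅
  n7: {d} / ∅
  n8: {d} / {f}

Live sets:
  live n0: ∅→{g}
  live n1: {g}→{g,k,v}
  live n2: {k}→{k}
  live n3: {k,v}→{g,k}
  live n4: {k}→∅
  live n5: {g}→{f,g}
  live n6: ∅→{f,g}
  live n7: {f,g}→{f,g}
  live n8: {f,g}→{g}

live-out(n0) = ["g"]

Answer: ["g"]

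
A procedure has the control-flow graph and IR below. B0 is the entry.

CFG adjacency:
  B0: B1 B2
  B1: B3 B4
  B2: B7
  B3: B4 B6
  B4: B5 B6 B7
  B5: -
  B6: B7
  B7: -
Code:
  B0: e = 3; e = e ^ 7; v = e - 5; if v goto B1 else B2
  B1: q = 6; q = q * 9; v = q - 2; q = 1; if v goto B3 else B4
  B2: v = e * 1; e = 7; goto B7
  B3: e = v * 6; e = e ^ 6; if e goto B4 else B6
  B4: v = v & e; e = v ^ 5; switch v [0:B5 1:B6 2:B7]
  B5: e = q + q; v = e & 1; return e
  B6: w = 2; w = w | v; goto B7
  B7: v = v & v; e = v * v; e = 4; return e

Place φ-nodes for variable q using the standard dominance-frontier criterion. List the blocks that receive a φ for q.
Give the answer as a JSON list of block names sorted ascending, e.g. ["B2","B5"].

idom tree: B1←B0 B2←B0 B3←B1 B4←B1 B5←B4 B6←B1 B7←B0
Join-block Dom:
  B4: preds {B1,B3}: {B0,B1} ∩ {B0,B1,B3} = {B0,B1}; idom=B1
  B6: preds {B3,B4}: {B0,B1,B3} ∩ {B0,B1,B4} = {B0,B1}; idom=B1
  B7: preds {B2,B4,B6}: {B0,B2} ∩ {B0,B1,B4} ∩ {B0,B1,B6} = {B0}; idom=B0

DF derivation:
  join B4 pred B1: · stop@B1
  join B4 pred B3: B3 stop@B1
  join B6 pred B3: B3 stop@B1
  join B6 pred B4: B4 stop@B1
  join B7 pred B2: B2 stop@B0
  join B7 pred B4: B4→B1 stop@B0
  join B7 pred B6: B6→B1 stop@B0
  B0: DF=∅
  B1: DF={B7}
  B2: DF={B7}
  B3: DF={B4,B6}
  B4: DF={B6,B7}
  B5: DF=∅
  B6: DF={B7}
  B7: DF=∅

φ for q: defs {B1}
  DF⁺ = {B7}

Answer: ["B7"]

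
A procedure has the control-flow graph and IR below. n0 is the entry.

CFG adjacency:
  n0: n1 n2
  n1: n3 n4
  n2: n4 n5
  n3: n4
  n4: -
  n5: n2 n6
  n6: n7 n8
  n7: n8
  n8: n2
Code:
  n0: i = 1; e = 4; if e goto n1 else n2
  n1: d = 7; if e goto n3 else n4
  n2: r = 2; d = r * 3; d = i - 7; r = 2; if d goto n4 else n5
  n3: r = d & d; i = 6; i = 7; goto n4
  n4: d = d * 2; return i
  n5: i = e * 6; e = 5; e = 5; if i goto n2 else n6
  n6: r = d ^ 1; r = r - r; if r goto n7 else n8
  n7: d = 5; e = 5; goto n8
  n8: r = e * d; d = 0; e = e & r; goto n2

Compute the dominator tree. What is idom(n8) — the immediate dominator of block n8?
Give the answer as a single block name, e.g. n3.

idom tree: n1←n0 n2←n0 n3←n1 n4←n0 n5←n2 n6←n5 n7←n6 n8←n6
Join-block Dom:
  n2: preds {n0,n5,n8}: {n0} ∩ {n0,n2,n5} ∩ {n0,n2,n5,n6,n8} = {n0}; idom=n0
  n4: preds {n1,n2,n3}: {n0,n1} ∩ {n0,n2} ∩ {n0,n1,n3} = {n0}; idom=n0
  n8: preds {n6,n7}: {n0,n2,n5,n6} ∩ {n0,n2,n5,n6,n7} = {n0,n2,n5,n6}; idom=n6

idom(n8) = n6

Answer: n6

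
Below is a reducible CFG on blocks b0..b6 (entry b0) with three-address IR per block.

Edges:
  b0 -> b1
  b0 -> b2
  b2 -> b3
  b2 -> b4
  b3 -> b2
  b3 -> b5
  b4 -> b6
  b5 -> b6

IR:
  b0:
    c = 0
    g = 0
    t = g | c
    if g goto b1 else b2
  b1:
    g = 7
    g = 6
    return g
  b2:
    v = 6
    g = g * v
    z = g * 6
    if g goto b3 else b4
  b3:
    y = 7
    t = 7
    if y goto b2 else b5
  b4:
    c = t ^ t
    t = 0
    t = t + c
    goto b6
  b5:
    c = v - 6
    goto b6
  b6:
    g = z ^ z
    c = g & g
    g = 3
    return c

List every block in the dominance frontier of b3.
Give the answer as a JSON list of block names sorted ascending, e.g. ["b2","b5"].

Answer: ["b2", "b6"]

Working:
idom tree: b1←b0 b2←b0 b3←b2 b4←b2 b5←b3 b6←b2
Dom∩ at merges:
  b2: preds {b0,b3}: {b0} ∩ {b0,b2,b3} = {b0}; idom=b0
  b6: preds {b4,b5}: {b0,b2,b4} ∩ {b0,b2,b3,b5} = {b0,b2}; idom=b2

DF walk-up:
  join b2 pred b0: · stop@b0
  join b2 pred b3: b3→b2 stop@b0
  join b6 pred b4: b4 stop@b2
  join b6 pred b5: b5→b3 stop@b2
  DF(b0)=∅
  DF(b1)=∅
  DF(b2)={b2}
  DF(b3)={b2,b6}
  DF(b4)={b6}
  DF(b5)={b6}
  DF(b6)=∅

DF(b3) = ["b2", "b6"]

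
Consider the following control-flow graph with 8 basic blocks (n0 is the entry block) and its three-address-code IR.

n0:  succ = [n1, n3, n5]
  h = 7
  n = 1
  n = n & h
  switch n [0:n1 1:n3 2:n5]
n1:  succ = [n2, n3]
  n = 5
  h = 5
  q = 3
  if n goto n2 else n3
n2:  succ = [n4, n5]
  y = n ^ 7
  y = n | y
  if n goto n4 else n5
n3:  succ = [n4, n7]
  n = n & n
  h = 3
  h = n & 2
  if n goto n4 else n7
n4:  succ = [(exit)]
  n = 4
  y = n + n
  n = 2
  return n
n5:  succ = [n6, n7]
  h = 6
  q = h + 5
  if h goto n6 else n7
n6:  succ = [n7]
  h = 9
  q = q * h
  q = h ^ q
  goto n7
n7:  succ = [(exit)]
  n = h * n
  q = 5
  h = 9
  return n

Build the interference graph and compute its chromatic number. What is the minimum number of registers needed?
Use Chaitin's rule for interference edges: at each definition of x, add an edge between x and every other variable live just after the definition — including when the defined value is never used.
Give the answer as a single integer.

Answer: 3

Analysis:
def/use:
  n0 def {h,n} use ∅
  n1 def {h,n,q} use ∅
  n2 def {y} use {n}
  n3 def {h,n} use {n}
  n4 def {n,y} use ∅
  n5 def {h,q} use ∅
  n6 def {h,q} use {q}
  n7 def {h,n,q} use {h,n}

Live sets:
  n0: in=∅ out={n}
  n1: in=∅ out={n}
  n2: in={n} out={n}
  n3: in={n} out={h,n}
  n4: in=∅ out=∅
  n5: in={n} out={h,n,q}
  n6: in={n,q} out={h,n}
  n7: in={h,n} out=∅

Conflict graph:
  h: {n,q}
  n: {h,q,y}
  q: {h,n}
  y: {n}

Chromatic number:
  {h,n,q} pairwise interfere (3-clique) ⇒ χ ≥ 3
  3-colouring: r0={n}  r1={h,y}  r2={q}
  χ = 3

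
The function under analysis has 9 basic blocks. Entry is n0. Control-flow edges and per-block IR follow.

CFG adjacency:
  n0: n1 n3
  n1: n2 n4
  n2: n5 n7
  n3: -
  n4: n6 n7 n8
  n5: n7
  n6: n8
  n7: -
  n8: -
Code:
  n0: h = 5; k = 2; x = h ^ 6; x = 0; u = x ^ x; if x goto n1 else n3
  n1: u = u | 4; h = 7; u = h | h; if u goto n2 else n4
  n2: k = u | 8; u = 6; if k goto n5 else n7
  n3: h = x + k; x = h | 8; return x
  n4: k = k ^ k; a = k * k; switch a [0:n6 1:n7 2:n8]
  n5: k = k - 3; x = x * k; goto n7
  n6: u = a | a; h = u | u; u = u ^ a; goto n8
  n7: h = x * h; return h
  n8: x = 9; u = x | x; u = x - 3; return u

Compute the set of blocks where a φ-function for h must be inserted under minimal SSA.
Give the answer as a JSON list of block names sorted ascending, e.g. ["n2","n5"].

Answer: ["n8"]

Analysis:
idom tree: n1←n0 n2←n1 n3←n0 n4←n1 n5←n2 n6←n4 n7←n1 n8←n4
Dom at joins:
  n7: preds {n2,n4,n5}: {n0,n1,n2} ∩ {n0,n1,n4} ∩ {n0,n1,n2,n5} = {n0,n1}; idom=n1
  n8: preds {n4,n6}: {n0,n1,n4} ∩ {n0,n1,n4,n6} = {n0,n1,n4}; idom=n4

DF walk-up:
  join n7 pred n2: n2 stop@n1
  join n7 pred n4: n4 stop@n1
  join n7 pred n5: n5→n2 stop@n1
  join n8 pred n4: · stop@n4
  join n8 pred n6: n6 stop@n4
  n0: DF=∅
  n1: DF=∅
  n2: DF={n7}
  n3: DF=∅
  n4: DF={n7}
  n5: DF={n7}
  n6: DF={n8}
  n7: DF=∅
  n8: DF=∅

φ for h: defs {n0,n1,n3,n6,n7}
  DF⁺ = {n8}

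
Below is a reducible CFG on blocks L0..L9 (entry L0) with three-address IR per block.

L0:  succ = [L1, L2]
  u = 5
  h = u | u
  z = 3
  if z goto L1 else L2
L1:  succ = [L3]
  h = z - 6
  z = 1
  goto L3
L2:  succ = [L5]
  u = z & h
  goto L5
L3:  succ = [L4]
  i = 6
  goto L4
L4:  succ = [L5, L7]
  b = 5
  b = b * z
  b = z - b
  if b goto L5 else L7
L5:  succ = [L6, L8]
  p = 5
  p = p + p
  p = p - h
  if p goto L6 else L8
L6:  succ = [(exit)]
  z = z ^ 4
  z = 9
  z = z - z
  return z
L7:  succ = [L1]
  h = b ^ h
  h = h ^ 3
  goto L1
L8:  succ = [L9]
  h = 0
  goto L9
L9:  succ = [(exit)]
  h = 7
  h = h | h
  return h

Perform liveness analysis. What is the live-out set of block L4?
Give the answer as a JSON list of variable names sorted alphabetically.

Answer: ["b", "h", "z"]

Working:
Per-block:
  L0: def={h,u,z} ue=∅
  L1: def={h,z} ue={z}
  L2: def={u} ue={h,z}
  L3: def={i} ue=∅
  L4: def={b} ue={z}
  L5: def={p} ue={h}
  L6: def={z} ue={z}
  L7: def={h} ue={b,h}
  L8: def={h} ue=∅
  L9: def={h} ue=∅

Live sets:
  L0 li=∅ lo={h,z}
  L1 li={z} lo={h,z}
  L2 li={h,z} lo={h,z}
  L3 li={h,z} lo={h,z}
  L4 li={h,z} lo={b,h,z}
  L5 li={h,z} lo={z}
  L6 li={z} lo=∅
  L7 li={b,h,z} lo={z}
  L8 li=∅ lo=∅
  L9 li=∅ lo=∅

live-out(L4) = ["b", "h", "z"]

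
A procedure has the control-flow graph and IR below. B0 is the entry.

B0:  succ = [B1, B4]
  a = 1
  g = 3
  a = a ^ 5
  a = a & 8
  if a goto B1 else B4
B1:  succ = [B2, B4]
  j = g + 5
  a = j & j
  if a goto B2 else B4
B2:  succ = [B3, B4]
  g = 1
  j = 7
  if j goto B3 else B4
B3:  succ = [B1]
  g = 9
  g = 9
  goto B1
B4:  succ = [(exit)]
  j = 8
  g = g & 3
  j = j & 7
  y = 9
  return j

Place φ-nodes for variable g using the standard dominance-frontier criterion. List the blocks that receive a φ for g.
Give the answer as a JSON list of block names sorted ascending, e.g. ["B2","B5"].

idom tree: B1←B0 B2←B1 B3←B2 B4←B0
Dom at joins:
  B1: preds {B0,B3}: {B0} ∩ {B0,B1,B2,B3} = {B0}; idom=B0
  B4: preds {B0,B1,B2}: {B0} ∩ {B0,B1} ∩ {B0,B1,B2} = {B0}; idom=B0

Frontier:
  join B1 pred B0: · stop@B0
  join B1 pred B3: B3→B2→B1 stop@B0
  join B4 pred B0: · stop@B0
  join B4 pred B1: B1 stop@B0
  join B4 pred B2: B2→B1 stop@B0
  B0 → ∅
  B1 → {B1,B4}
  B2 → {B1,B4}
  B3 → {B1}
  B4 → ∅

φ for g: defs {B0,B2,B3,B4}
  DF⁺ = {B1,B4}

Answer: ["B1", "B4"]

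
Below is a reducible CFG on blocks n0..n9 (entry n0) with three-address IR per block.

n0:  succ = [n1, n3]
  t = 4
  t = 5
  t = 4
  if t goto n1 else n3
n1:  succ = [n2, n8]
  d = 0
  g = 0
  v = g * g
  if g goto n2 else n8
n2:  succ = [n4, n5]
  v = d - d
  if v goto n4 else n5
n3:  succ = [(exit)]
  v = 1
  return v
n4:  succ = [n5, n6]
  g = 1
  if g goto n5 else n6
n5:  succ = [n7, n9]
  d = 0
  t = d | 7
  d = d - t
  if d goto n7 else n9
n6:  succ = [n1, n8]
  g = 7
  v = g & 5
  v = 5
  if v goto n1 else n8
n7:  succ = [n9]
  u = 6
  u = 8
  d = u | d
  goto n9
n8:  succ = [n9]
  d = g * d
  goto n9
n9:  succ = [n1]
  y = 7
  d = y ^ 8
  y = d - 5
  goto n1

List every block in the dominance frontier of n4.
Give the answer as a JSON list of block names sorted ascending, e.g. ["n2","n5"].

Answer: ["n1", "n5", "n8"]

Derivation:
idom tree: n1←n0 n2←n1 n3←n0 n4←n2 n5←n2 n6←n4 n7←n5 n8←n1 n9←n1
Join-block Dom:
  n1: preds {n0,n6,n9}: {n0} ∩ {n0,n1,n2,n4,n6} ∩ {n0,n1,n9} = {n0}; idom=n0
  n5: preds {n2,n4}: {n0,n1,n2} ∩ {n0,n1,n2,n4} = {n0,n1,n2}; idom=n2
  n8: preds {n1,n6}: {n0,n1} ∩ {n0,n1,n2,n4,n6} = {n0,n1}; idom=n1
  n9: preds {n5,n7,n8}: {n0,n1,n2,n5} ∩ {n0,n1,n2,n5,n7} ∩ {n0,n1,n8} = {n0,n1}; idom=n1

DF derivation:
  join n1 pred n0: · stop@n0
  join n1 pred n6: n6→n4→n2→n1 stop@n0
  join n1 pred n9: n9→n1 stop@n0
  join n5 pred n2: · stop@n2
  join n5 pred n4: n4 stop@n2
  join n8 pred n1: · stop@n1
  join n8 pred n6: n6→n4→n2 stop@n1
  join n9 pred n5: n5→n2 stop@n1
  join n9 pred n7: n7→n5→n2 stop@n1
  join n9 pred n8: n8 stop@n1
  DF(n0)=∅
  DF(n1)={n1}
  DF(n2)={n1,n8,n9}
  DF(n3)=∅
  DF(n4)={n1,n5,n8}
  DF(n5)={n9}
  DF(n6)={n1,n8}
  DF(n7)={n9}
  DF(n8)={n9}
  DF(n9)={n1}

DF(n4) = ["n1", "n5", "n8"]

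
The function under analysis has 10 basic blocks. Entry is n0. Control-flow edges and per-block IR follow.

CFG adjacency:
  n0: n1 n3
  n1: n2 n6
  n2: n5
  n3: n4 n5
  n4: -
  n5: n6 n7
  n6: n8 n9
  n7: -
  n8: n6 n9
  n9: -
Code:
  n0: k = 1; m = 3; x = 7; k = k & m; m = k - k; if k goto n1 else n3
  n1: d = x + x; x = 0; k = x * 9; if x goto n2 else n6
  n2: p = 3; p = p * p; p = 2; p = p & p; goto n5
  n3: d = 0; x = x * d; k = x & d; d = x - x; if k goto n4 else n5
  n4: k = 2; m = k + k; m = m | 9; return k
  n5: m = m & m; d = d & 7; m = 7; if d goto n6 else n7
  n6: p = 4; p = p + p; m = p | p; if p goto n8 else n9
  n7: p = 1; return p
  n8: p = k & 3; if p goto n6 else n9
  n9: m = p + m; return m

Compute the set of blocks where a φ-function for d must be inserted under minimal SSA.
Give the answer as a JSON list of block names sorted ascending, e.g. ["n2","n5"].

Answer: ["n5", "n6"]

Working:
idom tree: n1←n0 n2←n1 n3←n0 n4←n3 n5←n0 n6←n0 n7←n5 n8←n6 n9←n6
Join-block Dom:
  n5: preds {n2,n3}: {n0,n1,n2} ∩ {n0,n3} = {n0}; idom=n0
  n6: preds {n1,n5,n8}: {n0,n1} ∩ {n0,n5} ∩ {n0,n6,n8} = {n0}; idom=n0
  n9: preds {n6,n8}: {n0,n6} ∩ {n0,n6,n8} = {n0,n6}; idom=n6

DF walk-up:
  n5←n2: walk n2→n1 to n0
  n5←n3: walk n3 to n0
  n6←n1: walk n1 to n0
  n6←n5: walk n5 to n0
  n6←n8: walk n8→n6 to n0
  n9←n6: walk · to n6
  n9←n8: walk n8 to n6
  n0: DF=∅
  n1: DF={n5,n6}
  n2: DF={n5}
  n3: DF={n5}
  n4: DF=∅
  n5: DF={n6}
  n6: DF={n6}
  n7: DF=∅
  n8: DF={n6,n9}
  n9: DF=∅

φ for d: defs {n1,n3,n5}
  DF⁺ = {n5,n6}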